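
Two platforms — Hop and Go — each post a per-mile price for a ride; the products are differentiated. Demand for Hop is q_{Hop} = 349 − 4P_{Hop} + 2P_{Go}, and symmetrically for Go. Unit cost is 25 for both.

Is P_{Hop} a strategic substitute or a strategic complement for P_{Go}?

strategic complements

Hop's profit: π = (P_{Hop} − 25)(349 − 4P_{Hop} + 2P_{Go}).
∂π/∂P_{Hop} = 449 − 8P_{Hop} + 2P_{Go} = 0 ⇒ P_{Hop} = 56.125 + 0.25P_{Go}.
The best-response slope dP_{Hop}/dP_{Go} = 0.25 > 0: the reaction function is upward-sloping, so the choices are strategic complements.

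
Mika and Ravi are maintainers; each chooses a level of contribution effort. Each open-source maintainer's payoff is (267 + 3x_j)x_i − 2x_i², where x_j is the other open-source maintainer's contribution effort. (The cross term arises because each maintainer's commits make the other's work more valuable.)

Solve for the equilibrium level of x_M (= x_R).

267

Mika's payoff is (267 + 3x_R)x_M − 2x_M².
∂π/∂x_M = 267 + 3x_R − 4x_M = 0, so x_M = 66.75 + 0.75x_R.
By symmetry x_R = x_M; substituting into the reaction function, 0.25x_M = 66.75 and x_M = 267.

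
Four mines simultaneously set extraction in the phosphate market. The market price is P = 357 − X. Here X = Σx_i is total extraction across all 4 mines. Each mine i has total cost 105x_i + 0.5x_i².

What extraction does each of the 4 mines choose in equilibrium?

42

A representative mine's profit is π_i = x_i(357 − X) − 105x_i − 0.5x_i², with X = x_i + Σ_{j≠i} x_j.
First-order condition: 252 − 3x_i − Σ_{j≠i} x_j = 0.
Imposing symmetry (x_j = x for all j) turns Σ_{j≠i} x_j into 3x, so 252 = 6x and x = 42.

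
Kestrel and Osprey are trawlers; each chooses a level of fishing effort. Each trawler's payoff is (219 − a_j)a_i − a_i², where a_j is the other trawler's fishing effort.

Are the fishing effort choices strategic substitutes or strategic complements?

Kestrel's payoff is (219 − a_O)a_K − a_K².
∂π/∂a_K = 219 − a_O − 2a_K = 0, so a_K = 109.5 − 0.5a_O.
The best-response slope da_K/da_O = −0.5 < 0: the reaction function is downward-sloping, so the choices are strategic substitutes.

strategic substitutes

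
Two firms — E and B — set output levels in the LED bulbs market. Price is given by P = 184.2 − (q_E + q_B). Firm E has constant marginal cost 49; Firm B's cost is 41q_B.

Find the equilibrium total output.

92.8

Firm E's profit: π = q_E(184.2 − (q_E + q_B)) − 49q_E.
∂π/∂q_E = 135.2 − 2q_E − q_B = 0, so q_E = 67.6 − 0.5q_B.
By the same steps for B: q_B = 71.6 − 0.5q_E.
Solving the two reaction functions simultaneously: (1 − (−0.5)(−0.5))q_E = 67.6 − 0.5·71.6, so 0.75q_E = 31.8 and q_E = 42.4.
Then q_B = 71.6 − 0.5·42.4 = 50.4.
Total output: 42.4 + 50.4 = 92.8.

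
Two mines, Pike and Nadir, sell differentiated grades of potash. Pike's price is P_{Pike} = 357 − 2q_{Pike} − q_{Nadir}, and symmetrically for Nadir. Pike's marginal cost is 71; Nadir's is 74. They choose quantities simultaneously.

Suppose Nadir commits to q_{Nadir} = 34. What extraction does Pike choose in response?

Mine Pike's profit: π = q_{Pike}(357 − 2q_{Pike} − q_{Nadir}) − 71q_{Pike}.
∂π/∂q_{Pike} = 286 − 4q_{Pike} − q_{Nadir} = 0 ⇒ q_{Pike} = 71.5 − 0.25q_{Nadir}.
At q_{Nadir} = 34: q_{Pike} = 71.5 − 0.25·34 = 63.

63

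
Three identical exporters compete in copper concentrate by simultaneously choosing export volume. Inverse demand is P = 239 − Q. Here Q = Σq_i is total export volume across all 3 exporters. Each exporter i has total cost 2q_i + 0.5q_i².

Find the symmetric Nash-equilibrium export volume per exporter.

A representative exporter's profit is π_i = q_i(239 − Q) − 2q_i − 0.5q_i², with Q = q_i + Σ_{j≠i} q_j.
First-order condition: 237 − 3q_i − Σ_{j≠i} q_j = 0.
Imposing symmetry (q_j = q for all j) turns Σ_{j≠i} q_j into 2q, so 237 = 5q and q = 47.4.

47.4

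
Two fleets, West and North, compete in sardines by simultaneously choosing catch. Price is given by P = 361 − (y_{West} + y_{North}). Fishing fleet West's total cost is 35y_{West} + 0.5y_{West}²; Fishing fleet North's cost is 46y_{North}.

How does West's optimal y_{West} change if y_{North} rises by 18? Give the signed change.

Fishing fleet West's profit: π = y_{West}(361 − (y_{West} + y_{North})) − 35y_{West} − 0.5y_{West}².
∂π/∂y_{West} = 326 − 3y_{West} − y_{North} = 0, so y_{West} = 326/3 − (1/3)y_{North}.
The reaction-function slope is −1/3, so an 18-unit rise in y_{North} moves y_{West} by −1/3 × 18 = −6. West's best response falls — the actions are strategic substitutes.

-6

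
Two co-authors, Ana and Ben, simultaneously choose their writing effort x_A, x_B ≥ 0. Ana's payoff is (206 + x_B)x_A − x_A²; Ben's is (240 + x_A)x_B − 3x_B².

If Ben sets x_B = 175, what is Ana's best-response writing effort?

Expanding Ana's payoff: 206x_A + x_Bx_A − x_A².
∂π/∂x_A = 206 + x_B − 2x_A = 0, so x_A = 103 + 0.5x_B.
At x_B = 175: x_A = 103 + 0.5·175 = 190.5.

190.5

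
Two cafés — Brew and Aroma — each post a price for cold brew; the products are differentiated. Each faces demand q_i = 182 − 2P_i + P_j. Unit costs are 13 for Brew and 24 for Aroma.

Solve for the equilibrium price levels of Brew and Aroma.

Brew's profit: π = (P_{Brew} − 13)(182 − 2P_{Brew} + P_{Aroma}).
∂π/∂P_{Brew} = 208 − 4P_{Brew} + P_{Aroma} = 0 ⇒ P_{Brew} = 52 + 0.25P_{Aroma}.
Similarly P_{Aroma} = 57.5 + 0.25P_{Brew}.
Solving the two reaction functions simultaneously: (1 − (0.25)(0.25))P_{Brew} = 52 + 0.25·57.5, so 0.9375P_{Brew} = 66.375 and P_{Brew} = 70.8.
Then P_{Aroma} = 57.5 + 0.25·70.8 = 75.2.

70.8, 75.2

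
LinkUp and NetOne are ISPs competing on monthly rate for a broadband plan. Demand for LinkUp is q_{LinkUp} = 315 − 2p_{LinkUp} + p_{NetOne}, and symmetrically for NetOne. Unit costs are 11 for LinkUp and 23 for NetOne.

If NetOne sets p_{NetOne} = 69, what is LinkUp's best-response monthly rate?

101.5

LinkUp's profit: π = (p_{LinkUp} − 11)(315 − 2p_{LinkUp} + p_{NetOne}).
∂π/∂p_{LinkUp} = 337 − 4p_{LinkUp} + p_{NetOne} = 0 ⇒ p_{LinkUp} = 84.25 + 0.25p_{NetOne}.
At p_{NetOne} = 69: p_{LinkUp} = 84.25 + 0.25·69 = 101.5.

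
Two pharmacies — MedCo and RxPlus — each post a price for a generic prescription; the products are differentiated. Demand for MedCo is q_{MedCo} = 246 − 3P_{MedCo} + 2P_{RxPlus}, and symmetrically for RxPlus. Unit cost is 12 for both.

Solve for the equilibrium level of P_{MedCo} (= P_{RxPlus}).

70.5

MedCo's profit: π = (P_{MedCo} − 12)(246 − 3P_{MedCo} + 2P_{RxPlus}).
∂π/∂P_{MedCo} = 282 − 6P_{MedCo} + 2P_{RxPlus} = 0 ⇒ P_{MedCo} = 47 + (1/3)P_{RxPlus}.
Setting P_{MedCo} = P_{RxPlus} in the reaction function: P_{MedCo} = 47 + (1/3)P_{MedCo}, so P_{MedCo} = 47 / (2/3) = 70.5.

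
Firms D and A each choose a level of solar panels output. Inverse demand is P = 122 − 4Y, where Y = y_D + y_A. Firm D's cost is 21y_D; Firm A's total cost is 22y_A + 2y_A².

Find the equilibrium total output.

Firm D's profit: π = y_D(122 − 4(y_D + y_A)) − 21y_D.
∂π/∂y_D = 101 − 8y_D − 4y_A = 0, so y_D = 12.625 − 0.5y_A.
For A: ∂π/∂y_A = 100 − 12y_A − 4y_D = 0 ⇒ y_A = 25/3 − (1/3)y_D.
Substituting the second reaction function into the first: y_D = 12.625 − 0.5(25/3 − (1/3)y_D), which gives (5/6)y_D = 203/24 ⇒ y_D = 10.15.
Then y_A = 25/3 − (1/3)·10.15 = 4.95.
Total output: 10.15 + 4.95 = 15.1.

15.1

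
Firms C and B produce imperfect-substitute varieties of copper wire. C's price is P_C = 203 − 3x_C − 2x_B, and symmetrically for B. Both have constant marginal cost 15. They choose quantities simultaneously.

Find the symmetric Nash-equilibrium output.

23.5

Firm C's profit: π = x_C(203 − 3x_C − 2x_B) − 15x_C.
∂π/∂x_C = 188 − 6x_C − 2x_B = 0 ⇒ x_C = 94/3 − (1/3)x_B.
By symmetry x_B = x_C; substituting into the reaction function, (4/3)x_C = 94/3 and x_C = 23.5.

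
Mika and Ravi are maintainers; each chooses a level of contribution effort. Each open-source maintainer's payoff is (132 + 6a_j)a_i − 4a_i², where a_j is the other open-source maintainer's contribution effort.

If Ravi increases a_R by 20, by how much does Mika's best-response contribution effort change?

Mika's payoff is (132 + 6a_R)a_M − 4a_M².
∂π/∂a_M = 132 + 6a_R − 8a_M = 0, so a_M = 16.5 + 0.75a_R.
The reaction-function slope is 0.75, so a 20-unit rise in a_R moves a_M by 0.75 × 20 = 15. Mika's best response rises — the actions are strategic complements.

15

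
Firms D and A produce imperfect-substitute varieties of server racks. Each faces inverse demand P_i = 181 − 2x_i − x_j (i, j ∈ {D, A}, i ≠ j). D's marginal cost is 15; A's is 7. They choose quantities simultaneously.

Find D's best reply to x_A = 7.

Firm D's profit: π = x_D(181 − 2x_D − x_A) − 15x_D.
∂π/∂x_D = 166 − 4x_D − x_A = 0 ⇒ x_D = 41.5 − 0.25x_A.
At x_A = 7: x_D = 41.5 − 0.25·7 = 39.75.

39.75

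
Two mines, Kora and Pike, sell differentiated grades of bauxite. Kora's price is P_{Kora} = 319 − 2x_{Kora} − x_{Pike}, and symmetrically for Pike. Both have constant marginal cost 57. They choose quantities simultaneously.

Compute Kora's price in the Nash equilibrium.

Mine Kora's profit: π = x_{Kora}(319 − 2x_{Kora} − x_{Pike}) − 57x_{Kora}.
∂π/∂x_{Kora} = 262 − 4x_{Kora} − x_{Pike} = 0 ⇒ x_{Kora} = 65.5 − 0.25x_{Pike}.
By symmetry x_{Pike} = x_{Kora}; substituting into the reaction function, 1.25x_{Kora} = 65.5 and x_{Kora} = 52.4.
P_{Kora} = 319 − 2·52.4 − 52.4 = 161.8.

161.8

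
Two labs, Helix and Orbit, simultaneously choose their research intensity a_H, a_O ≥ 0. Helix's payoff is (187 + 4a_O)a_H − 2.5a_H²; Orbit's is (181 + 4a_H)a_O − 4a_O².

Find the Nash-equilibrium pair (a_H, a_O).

92.5, 68.875

Expanding Helix's payoff: 187a_H + 4a_Oa_H − 2.5a_H².
∂π/∂a_H = 187 + 4a_O − 5a_H = 0, so a_H = 37.4 + 0.8a_O.
Likewise for Orbit: a_O = 22.625 + 0.5a_H.
Substituting the second reaction function into the first: a_H = 37.4 + 0.8(22.625 + 0.5a_H), which gives 0.6a_H = 55.5 ⇒ a_H = 92.5.
Then a_O = 22.625 + 0.5·92.5 = 68.875.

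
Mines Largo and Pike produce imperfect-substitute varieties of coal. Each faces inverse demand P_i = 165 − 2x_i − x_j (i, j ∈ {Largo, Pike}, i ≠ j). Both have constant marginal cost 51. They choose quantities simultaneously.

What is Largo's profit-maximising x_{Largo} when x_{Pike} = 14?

Mine Largo's profit: π = x_{Largo}(165 − 2x_{Largo} − x_{Pike}) − 51x_{Largo}.
∂π/∂x_{Largo} = 114 − 4x_{Largo} − x_{Pike} = 0 ⇒ x_{Largo} = 28.5 − 0.25x_{Pike}.
At x_{Pike} = 14: x_{Largo} = 28.5 − 0.25·14 = 25.

25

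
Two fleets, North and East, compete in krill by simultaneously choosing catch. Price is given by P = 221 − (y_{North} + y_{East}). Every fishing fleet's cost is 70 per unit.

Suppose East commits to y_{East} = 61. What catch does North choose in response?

Fishing fleet North's profit: π = y_{North}(221 − (y_{North} + y_{East})) − 70y_{North}.
∂π/∂y_{North} = 151 − 2y_{North} − y_{East} = 0, so y_{North} = 75.5 − 0.5y_{East}.
At y_{East} = 61: y_{North} = 75.5 − 0.5·61 = 45.

45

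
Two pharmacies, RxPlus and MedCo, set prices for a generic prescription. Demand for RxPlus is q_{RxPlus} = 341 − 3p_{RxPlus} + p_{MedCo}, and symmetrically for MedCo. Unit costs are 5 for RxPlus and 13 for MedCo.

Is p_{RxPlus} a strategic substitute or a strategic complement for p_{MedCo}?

strategic complements

RxPlus's profit: π = (p_{RxPlus} − 5)(341 − 3p_{RxPlus} + p_{MedCo}).
∂π/∂p_{RxPlus} = 356 − 6p_{RxPlus} + p_{MedCo} = 0 ⇒ p_{RxPlus} = 178/3 + (1/6)p_{MedCo}.
The best-response slope dp_{RxPlus}/dp_{MedCo} = 1/6 > 0: the reaction function is upward-sloping, so the choices are strategic complements.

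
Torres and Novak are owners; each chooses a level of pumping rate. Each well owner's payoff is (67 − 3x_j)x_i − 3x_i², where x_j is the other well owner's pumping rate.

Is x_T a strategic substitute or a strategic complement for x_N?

strategic substitutes

Torres's payoff is (67 − 3x_N)x_T − 3x_T².
∂π/∂x_T = 67 − 3x_N − 6x_T = 0, so x_T = 67/6 − 0.5x_N.
The best-response slope dx_T/dx_N = −0.5 < 0: the reaction function is downward-sloping, so the choices are strategic substitutes.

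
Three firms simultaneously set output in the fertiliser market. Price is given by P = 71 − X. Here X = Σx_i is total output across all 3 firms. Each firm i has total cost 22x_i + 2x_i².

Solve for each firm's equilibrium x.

A representative firm's profit is π_i = x_i(71 − X) − 22x_i − 2x_i², with X = x_i + Σ_{j≠i} x_j.
First-order condition: 49 − 6x_i − Σ_{j≠i} x_j = 0.
With identical firms, set every x_j = x: then 49 − 6x − 2x = 0, i.e. x = 49/8 = 6.125.

6.125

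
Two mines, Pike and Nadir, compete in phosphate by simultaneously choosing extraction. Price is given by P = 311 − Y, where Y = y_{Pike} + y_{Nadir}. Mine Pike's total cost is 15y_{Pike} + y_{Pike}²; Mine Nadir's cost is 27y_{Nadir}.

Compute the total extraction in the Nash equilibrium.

164

Mine Pike's profit: π = y_{Pike}(311 − (y_{Pike} + y_{Nadir})) − 15y_{Pike} − y_{Pike}².
∂π/∂y_{Pike} = 296 − 4y_{Pike} − y_{Nadir} = 0, so y_{Pike} = 74 − 0.25y_{Nadir}.
For Nadir: ∂π/∂y_{Nadir} = 284 − 2y_{Nadir} − y_{Pike} = 0 ⇒ y_{Nadir} = 142 − 0.5y_{Pike}.
Solving the two reaction functions simultaneously: (1 − (−0.25)(−0.5))y_{Pike} = 74 − 0.25·142, so 0.875y_{Pike} = 38.5 and y_{Pike} = 44.
Then y_{Nadir} = 142 − 0.5·44 = 120.
Total extraction: 44 + 120 = 164.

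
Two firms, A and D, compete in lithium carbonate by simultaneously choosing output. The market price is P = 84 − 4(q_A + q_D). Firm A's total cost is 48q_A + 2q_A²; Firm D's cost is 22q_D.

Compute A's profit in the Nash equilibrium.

Firm A's profit: π = q_A(84 − 4(q_A + q_D)) − 48q_A − 2q_A².
∂π/∂q_A = 36 − 12q_A − 4q_D = 0, so q_A = 3 − (1/3)q_D.
For D: ∂π/∂q_D = 62 − 8q_D − 4q_A = 0 ⇒ q_D = 7.75 − 0.5q_A.
Plugging q_D into A's best response: q_A = 3 − (1/3)(7.75 − 0.5q_A) ⇒ (5/6)q_A = 5/12, so q_A = 0.5.
Then q_D = 7.75 − 0.5·0.5 = 7.5.
Price P = 84 − 4·8 = 52.
A's profit: (52 − 48)·0.5 − 2(0.5)² = 1.5.

1.5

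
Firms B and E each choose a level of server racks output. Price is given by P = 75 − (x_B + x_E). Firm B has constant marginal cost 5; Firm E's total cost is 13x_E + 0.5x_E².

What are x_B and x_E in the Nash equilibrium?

29.6, 10.8

Firm B's profit: π = x_B(75 − (x_B + x_E)) − 5x_B.
∂π/∂x_B = 70 − 2x_B − x_E = 0, so x_B = 35 − 0.5x_E.
For E: ∂π/∂x_E = 62 − 3x_E − x_B = 0 ⇒ x_E = 62/3 − (1/3)x_B.
Substituting the second reaction function into the first: x_B = 35 − 0.5(62/3 − (1/3)x_B), which gives (5/6)x_B = 74/3 ⇒ x_B = 29.6.
Then x_E = 62/3 − (1/3)·29.6 = 10.8.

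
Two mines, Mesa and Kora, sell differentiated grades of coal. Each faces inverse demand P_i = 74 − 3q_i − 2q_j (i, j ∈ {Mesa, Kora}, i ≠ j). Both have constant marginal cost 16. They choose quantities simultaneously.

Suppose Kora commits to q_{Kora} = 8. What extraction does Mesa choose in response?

7

Mine Mesa's profit: π = q_{Mesa}(74 − 3q_{Mesa} − 2q_{Kora}) − 16q_{Mesa}.
∂π/∂q_{Mesa} = 58 − 6q_{Mesa} − 2q_{Kora} = 0 ⇒ q_{Mesa} = 29/3 − (1/3)q_{Kora}.
At q_{Kora} = 8: q_{Mesa} = 29/3 − (1/3)·8 = 7.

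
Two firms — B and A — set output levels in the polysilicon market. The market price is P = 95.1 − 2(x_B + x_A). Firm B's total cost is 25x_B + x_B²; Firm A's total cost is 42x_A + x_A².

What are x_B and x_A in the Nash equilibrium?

Firm B's profit: π = x_B(95.1 − 2(x_B + x_A)) − 25x_B − x_B².
∂π/∂x_B = 70.1 − 6x_B − 2x_A = 0, so x_B = 701/60 − (1/3)x_A.
By the same steps for A: x_A = 8.85 − (1/3)x_B.
Solving the two reaction functions simultaneously: (1 − (−1/3)(−1/3))x_B = 701/60 − (1/3)·8.85, so (8/9)x_B = 131/15 and x_B = 9.825.
Then x_A = 8.85 − (1/3)·9.825 = 5.575.

9.825, 5.575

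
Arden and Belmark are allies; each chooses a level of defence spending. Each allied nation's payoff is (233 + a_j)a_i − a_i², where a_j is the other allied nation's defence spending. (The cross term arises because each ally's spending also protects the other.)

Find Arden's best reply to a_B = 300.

266.5

Arden's payoff is (233 + a_B)a_A − a_A².
∂π/∂a_A = 233 + a_B − 2a_A = 0, so a_A = 116.5 + 0.5a_B.
At a_B = 300: a_A = 116.5 + 0.5·300 = 266.5.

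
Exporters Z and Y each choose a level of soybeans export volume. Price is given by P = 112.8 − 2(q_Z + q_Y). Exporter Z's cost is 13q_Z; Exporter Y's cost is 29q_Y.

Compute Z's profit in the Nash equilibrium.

Exporter Z's profit: π = q_Z(112.8 − 2(q_Z + q_Y)) − 13q_Z.
∂π/∂q_Z = 99.8 − 4q_Z − 2q_Y = 0, so q_Z = 24.95 − 0.5q_Y.
By the same steps for Y: q_Y = 20.95 − 0.5q_Z.
Plugging q_Y into Z's best response: q_Z = 24.95 − 0.5(20.95 − 0.5q_Z) ⇒ 0.75q_Z = 14.475, so q_Z = 19.3.
Then q_Y = 20.95 − 0.5·19.3 = 11.3.
Price P = 112.8 − 2·30.6 = 51.6.
Z's profit: (51.6 − 13)·19.3 = 744.98.

744.98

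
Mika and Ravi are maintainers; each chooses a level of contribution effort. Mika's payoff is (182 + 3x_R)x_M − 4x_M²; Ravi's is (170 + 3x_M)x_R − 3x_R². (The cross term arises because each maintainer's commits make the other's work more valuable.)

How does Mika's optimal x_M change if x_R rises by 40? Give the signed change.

Expanding Mika's payoff: 182x_M + 3x_Rx_M − 4x_M².
∂π/∂x_M = 182 + 3x_R − 8x_M = 0, so x_M = 22.75 + 0.375x_R.
The reaction-function slope is 0.375, so a 40-unit rise in x_R moves x_M by 0.375 × 40 = 15. Mika's best response rises — the actions are strategic complements.

15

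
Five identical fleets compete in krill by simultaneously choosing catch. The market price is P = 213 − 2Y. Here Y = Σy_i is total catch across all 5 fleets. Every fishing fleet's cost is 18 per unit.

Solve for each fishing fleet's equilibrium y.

A representative fishing fleet's profit is π_i = y_i(213 − 2Y) − 18y_i, with Y = y_i + Σ_{j≠i} y_j.
First-order condition: 195 − 4y_i − 2Σ_{j≠i} y_j = 0.
In a symmetric equilibrium every fishing fleet chooses the same y, so Σ_{j≠i} y_j = 4y. The condition becomes 195 − 12y = 0, giving y = 195/12 = 16.25.

16.25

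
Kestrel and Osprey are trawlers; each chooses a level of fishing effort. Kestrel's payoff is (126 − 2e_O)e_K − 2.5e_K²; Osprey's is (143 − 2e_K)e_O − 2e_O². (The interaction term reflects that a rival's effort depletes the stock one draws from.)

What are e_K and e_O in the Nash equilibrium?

13.625, 28.9375

Expanding Kestrel's payoff: 126e_K − 2e_Oe_K − 2.5e_K².
∂π/∂e_K = 126 − 2e_O − 5e_K = 0, so e_K = 25.2 − 0.4e_O.
Likewise for Osprey: e_O = 35.75 − 0.5e_K.
Substituting the second reaction function into the first: e_K = 25.2 − 0.4(35.75 − 0.5e_K), which gives 0.8e_K = 10.9 ⇒ e_K = 13.625.
Then e_O = 35.75 − 0.5·13.625 = 28.9375.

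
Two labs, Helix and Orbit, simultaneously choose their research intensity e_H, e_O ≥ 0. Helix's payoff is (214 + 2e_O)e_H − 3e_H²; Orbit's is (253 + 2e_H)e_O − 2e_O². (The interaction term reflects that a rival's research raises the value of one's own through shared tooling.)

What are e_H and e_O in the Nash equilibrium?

Expanding Helix's payoff: 214e_H + 2e_Oe_H − 3e_H².
∂π/∂e_H = 214 + 2e_O − 6e_H = 0, so e_H = 107/3 + (1/3)e_O.
Likewise for Orbit: e_O = 63.25 + 0.5e_H.
Plugging e_O into Helix's best response: e_H = 107/3 + (1/3)(63.25 + 0.5e_H) ⇒ (5/6)e_H = 56.75, so e_H = 68.1.
Then e_O = 63.25 + 0.5·68.1 = 97.3.

68.1, 97.3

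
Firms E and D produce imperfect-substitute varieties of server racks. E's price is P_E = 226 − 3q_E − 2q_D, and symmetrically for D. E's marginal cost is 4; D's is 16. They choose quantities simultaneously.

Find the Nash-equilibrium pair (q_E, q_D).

Firm E's profit: π = q_E(226 − 3q_E − 2q_D) − 4q_E.
∂π/∂q_E = 222 − 6q_E − 2q_D = 0 ⇒ q_E = 37 − (1/3)q_D.
Similarly q_D = 35 − (1/3)q_E.
Plugging q_D into E's best response: q_E = 37 − (1/3)(35 − (1/3)q_E) ⇒ (8/9)q_E = 76/3, so q_E = 28.5.
Then q_D = 35 − (1/3)·28.5 = 25.5.

28.5, 25.5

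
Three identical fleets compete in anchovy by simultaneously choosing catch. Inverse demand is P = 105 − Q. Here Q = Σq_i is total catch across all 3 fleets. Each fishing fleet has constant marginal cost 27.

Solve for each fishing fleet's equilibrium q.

A representative fishing fleet's profit is π_i = q_i(105 − Q) − 27q_i, with Q = q_i + Σ_{j≠i} q_j.
First-order condition: 78 − 2q_i − Σ_{j≠i} q_j = 0.
In a symmetric equilibrium every fishing fleet chooses the same q, so Σ_{j≠i} q_j = 2q. The condition becomes 78 − 4q = 0, giving q = 78/4 = 19.5.

19.5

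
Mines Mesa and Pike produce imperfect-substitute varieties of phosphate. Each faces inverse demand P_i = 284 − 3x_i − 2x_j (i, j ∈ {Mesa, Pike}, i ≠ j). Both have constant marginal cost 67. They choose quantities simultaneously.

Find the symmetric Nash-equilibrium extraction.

Mine Mesa's profit: π = x_{Mesa}(284 − 3x_{Mesa} − 2x_{Pike}) − 67x_{Mesa}.
∂π/∂x_{Mesa} = 217 − 6x_{Mesa} − 2x_{Pike} = 0 ⇒ x_{Mesa} = 217/6 − (1/3)x_{Pike}.
By symmetry x_{Pike} = x_{Mesa}; substituting into the reaction function, (4/3)x_{Mesa} = 217/6 and x_{Mesa} = 27.125.

27.125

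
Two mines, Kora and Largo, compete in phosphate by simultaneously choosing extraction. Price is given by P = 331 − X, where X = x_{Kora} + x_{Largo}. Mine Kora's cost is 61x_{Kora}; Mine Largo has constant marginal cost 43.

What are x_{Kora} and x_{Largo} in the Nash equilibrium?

84, 102

Mine Kora's profit: π = x_{Kora}(331 − (x_{Kora} + x_{Largo})) − 61x_{Kora}.
∂π/∂x_{Kora} = 270 − 2x_{Kora} − x_{Largo} = 0, so x_{Kora} = 135 − 0.5x_{Largo}.
By the same steps for Largo: x_{Largo} = 144 − 0.5x_{Kora}.
Solving the two reaction functions simultaneously: (1 − (−0.5)(−0.5))x_{Kora} = 135 − 0.5·144, so 0.75x_{Kora} = 63 and x_{Kora} = 84.
Then x_{Largo} = 144 − 0.5·84 = 102.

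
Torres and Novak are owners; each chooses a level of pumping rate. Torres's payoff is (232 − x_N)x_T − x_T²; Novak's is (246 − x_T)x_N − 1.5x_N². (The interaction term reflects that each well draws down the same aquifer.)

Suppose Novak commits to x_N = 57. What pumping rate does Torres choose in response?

87.5

Expanding Torres's payoff: 232x_T − x_Nx_T − x_T².
∂π/∂x_T = 232 − x_N − 2x_T = 0, so x_T = 116 − 0.5x_N.
At x_N = 57: x_T = 116 − 0.5·57 = 87.5.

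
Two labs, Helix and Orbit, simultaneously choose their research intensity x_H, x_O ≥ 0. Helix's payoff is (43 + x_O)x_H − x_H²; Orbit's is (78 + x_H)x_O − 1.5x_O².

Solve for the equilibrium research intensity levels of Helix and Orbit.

Expanding Helix's payoff: 43x_H + x_Ox_H − x_H².
∂π/∂x_H = 43 + x_O − 2x_H = 0, so x_H = 21.5 + 0.5x_O.
Likewise for Orbit: x_O = 26 + (1/3)x_H.
Plugging x_O into Helix's best response: x_H = 21.5 + 0.5(26 + (1/3)x_H) ⇒ (5/6)x_H = 34.5, so x_H = 41.4.
Then x_O = 26 + (1/3)·41.4 = 39.8.

41.4, 39.8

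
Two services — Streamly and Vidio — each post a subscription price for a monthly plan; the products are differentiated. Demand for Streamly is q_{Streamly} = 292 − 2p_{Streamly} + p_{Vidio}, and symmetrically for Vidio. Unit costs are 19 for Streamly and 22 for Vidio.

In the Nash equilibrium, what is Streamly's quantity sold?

182.8

Streamly's profit: π = (p_{Streamly} − 19)(292 − 2p_{Streamly} + p_{Vidio}).
∂π/∂p_{Streamly} = 330 − 4p_{Streamly} + p_{Vidio} = 0 ⇒ p_{Streamly} = 82.5 + 0.25p_{Vidio}.
Similarly p_{Vidio} = 84 + 0.25p_{Streamly}.
Plugging p_{Vidio} into Streamly's best response: p_{Streamly} = 82.5 + 0.25(84 + 0.25p_{Streamly}) ⇒ 0.9375p_{Streamly} = 103.5, so p_{Streamly} = 110.4.
Then p_{Vidio} = 84 + 0.25·110.4 = 111.6.
q_{Streamly} = 292 − 2·110.4 + 111.6 = 182.8.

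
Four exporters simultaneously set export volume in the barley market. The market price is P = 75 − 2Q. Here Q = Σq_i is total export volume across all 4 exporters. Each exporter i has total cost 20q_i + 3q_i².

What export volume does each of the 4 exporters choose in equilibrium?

3.4375

A representative exporter's profit is π_i = q_i(75 − 2Q) − 20q_i − 3q_i², with Q = q_i + Σ_{j≠i} q_j.
First-order condition: 55 − 10q_i − 2Σ_{j≠i} q_j = 0.
In a symmetric equilibrium every exporter chooses the same q, so Σ_{j≠i} q_j = 3q. The condition becomes 55 − 16q = 0, giving q = 55/16 = 3.4375.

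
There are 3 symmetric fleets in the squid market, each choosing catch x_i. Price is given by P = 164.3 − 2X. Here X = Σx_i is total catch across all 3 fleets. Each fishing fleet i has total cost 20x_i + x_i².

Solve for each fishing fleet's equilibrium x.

14.43

A representative fishing fleet's profit is π_i = x_i(164.3 − 2X) − 20x_i − x_i², with X = x_i + Σ_{j≠i} x_j.
First-order condition: 144.3 − 6x_i − 2Σ_{j≠i} x_j = 0.
With identical fishing fleets, set every x_j = x: then 144.3 − 6x − 4x = 0, i.e. x = 144.3/10 = 14.43.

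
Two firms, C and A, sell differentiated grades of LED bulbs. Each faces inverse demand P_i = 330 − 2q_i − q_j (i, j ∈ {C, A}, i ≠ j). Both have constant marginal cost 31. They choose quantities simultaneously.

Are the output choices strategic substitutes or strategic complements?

strategic substitutes

Firm C's profit: π = q_C(330 − 2q_C − q_A) − 31q_C.
∂π/∂q_C = 299 − 4q_C − q_A = 0 ⇒ q_C = 74.75 − 0.25q_A.
The best-response slope dq_C/dq_A = −0.25 < 0: the reaction function is downward-sloping, so the choices are strategic substitutes.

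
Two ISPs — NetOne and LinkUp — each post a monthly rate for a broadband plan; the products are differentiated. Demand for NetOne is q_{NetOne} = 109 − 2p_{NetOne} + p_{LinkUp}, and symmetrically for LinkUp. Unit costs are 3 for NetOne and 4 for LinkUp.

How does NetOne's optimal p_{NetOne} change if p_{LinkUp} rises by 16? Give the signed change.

NetOne's profit: π = (p_{NetOne} − 3)(109 − 2p_{NetOne} + p_{LinkUp}).
∂π/∂p_{NetOne} = 115 − 4p_{NetOne} + p_{LinkUp} = 0 ⇒ p_{NetOne} = 28.75 + 0.25p_{LinkUp}.
The reaction-function slope is 0.25, so a 16-unit rise in p_{LinkUp} moves p_{NetOne} by 0.25 × 16 = 4. NetOne's best response rises — the actions are strategic complements.

4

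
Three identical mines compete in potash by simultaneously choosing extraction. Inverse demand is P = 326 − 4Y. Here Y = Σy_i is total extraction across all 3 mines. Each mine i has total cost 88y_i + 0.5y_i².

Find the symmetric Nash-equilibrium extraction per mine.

14

A representative mine's profit is π_i = y_i(326 − 4Y) − 88y_i − 0.5y_i², with Y = y_i + Σ_{j≠i} y_j.
First-order condition: 238 − 9y_i − 4Σ_{j≠i} y_j = 0.
Imposing symmetry (y_j = y for all j) turns Σ_{j≠i} y_j into 2y, so 238 = 17y and y = 14.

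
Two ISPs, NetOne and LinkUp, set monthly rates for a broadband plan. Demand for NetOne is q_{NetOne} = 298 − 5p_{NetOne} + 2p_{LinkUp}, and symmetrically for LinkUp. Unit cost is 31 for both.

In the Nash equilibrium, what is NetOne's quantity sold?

NetOne's profit: π = (p_{NetOne} − 31)(298 − 5p_{NetOne} + 2p_{LinkUp}).
∂π/∂p_{NetOne} = 453 − 10p_{NetOne} + 2p_{LinkUp} = 0 ⇒ p_{NetOne} = 45.3 + 0.2p_{LinkUp}.
Setting p_{NetOne} = p_{LinkUp} in the reaction function: p_{NetOne} = 45.3 + 0.2p_{NetOne}, so p_{NetOne} = 45.3 / 0.8 = 56.625.
q_{NetOne} = 298 − 5·56.625 + 2·56.625 = 128.125.

128.125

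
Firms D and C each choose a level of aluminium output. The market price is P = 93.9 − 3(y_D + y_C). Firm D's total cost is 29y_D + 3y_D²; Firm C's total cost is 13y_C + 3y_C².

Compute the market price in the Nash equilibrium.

Firm D's profit: π = y_D(93.9 − 3(y_D + y_C)) − 29y_D − 3y_D².
∂π/∂y_D = 64.9 − 12y_D − 3y_C = 0, so y_D = 649/120 − 0.25y_C.
By the same steps for C: y_C = 809/120 − 0.25y_D.
Solving the two reaction functions simultaneously: (1 − (−0.25)(−0.25))y_D = 649/120 − 0.25·(809/120), so 0.9375y_D = 1787/480 and y_D = 1787/450.
Then y_C = 809/120 − 0.25·(1787/450) = 2587/450.
Equilibrium price: P = 93.9 − 3·9.72 = 64.74.

64.74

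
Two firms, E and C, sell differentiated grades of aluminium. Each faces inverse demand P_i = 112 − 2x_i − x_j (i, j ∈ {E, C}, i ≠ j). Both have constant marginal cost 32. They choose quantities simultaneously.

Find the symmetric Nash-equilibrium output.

16

Firm E's profit: π = x_E(112 − 2x_E − x_C) − 32x_E.
∂π/∂x_E = 80 − 4x_E − x_C = 0 ⇒ x_E = 20 − 0.25x_C.
Setting x_E = x_C in the reaction function: x_E = 20 − 0.25x_E, so x_E = 20 / 1.25 = 16.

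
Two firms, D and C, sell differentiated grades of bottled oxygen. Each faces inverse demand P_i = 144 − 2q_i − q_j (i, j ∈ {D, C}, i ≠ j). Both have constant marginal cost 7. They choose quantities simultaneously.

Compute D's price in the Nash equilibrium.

61.8

Firm D's profit: π = q_D(144 − 2q_D − q_C) − 7q_D.
∂π/∂q_D = 137 − 4q_D − q_C = 0 ⇒ q_D = 34.25 − 0.25q_C.
By symmetry q_C = q_D; substituting into the reaction function, 1.25q_D = 34.25 and q_D = 27.4.
P_D = 144 − 2·27.4 − 27.4 = 61.8.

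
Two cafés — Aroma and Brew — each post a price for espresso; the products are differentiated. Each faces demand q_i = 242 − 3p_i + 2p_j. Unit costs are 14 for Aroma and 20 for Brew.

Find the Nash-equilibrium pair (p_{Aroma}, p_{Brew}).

72.125, 74.375

Aroma's profit: π = (p_{Aroma} − 14)(242 − 3p_{Aroma} + 2p_{Brew}).
∂π/∂p_{Aroma} = 284 − 6p_{Aroma} + 2p_{Brew} = 0 ⇒ p_{Aroma} = 142/3 + (1/3)p_{Brew}.
Similarly p_{Brew} = 151/3 + (1/3)p_{Aroma}.
Solving the two reaction functions simultaneously: (1 − (1/3)(1/3))p_{Aroma} = 142/3 + (1/3)·(151/3), so (8/9)p_{Aroma} = 577/9 and p_{Aroma} = 72.125.
Then p_{Brew} = 151/3 + (1/3)·72.125 = 74.375.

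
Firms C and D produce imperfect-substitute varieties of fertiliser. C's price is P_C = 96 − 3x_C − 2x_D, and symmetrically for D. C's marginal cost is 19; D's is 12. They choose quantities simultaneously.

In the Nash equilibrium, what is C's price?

Firm C's profit: π = x_C(96 − 3x_C − 2x_D) − 19x_C.
∂π/∂x_C = 77 − 6x_C − 2x_D = 0 ⇒ x_C = 77/6 − (1/3)x_D.
Similarly x_D = 14 − (1/3)x_C.
Solving the two reaction functions simultaneously: (1 − (−1/3)(−1/3))x_C = 77/6 − (1/3)·14, so (8/9)x_C = 49/6 and x_C = 9.1875.
Then x_D = 14 − (1/3)·9.1875 = 10.9375.
P_C = 96 − 3·9.1875 − 2·10.9375 = 46.5625.

46.5625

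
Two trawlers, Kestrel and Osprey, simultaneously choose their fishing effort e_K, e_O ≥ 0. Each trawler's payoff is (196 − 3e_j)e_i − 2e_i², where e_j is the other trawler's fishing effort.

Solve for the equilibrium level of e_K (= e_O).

28

Kestrel's payoff is (196 − 3e_O)e_K − 2e_K².
∂π/∂e_K = 196 − 3e_O − 4e_K = 0, so e_K = 49 − 0.75e_O.
By symmetry e_O = e_K; substituting into the reaction function, 1.75e_K = 49 and e_K = 28.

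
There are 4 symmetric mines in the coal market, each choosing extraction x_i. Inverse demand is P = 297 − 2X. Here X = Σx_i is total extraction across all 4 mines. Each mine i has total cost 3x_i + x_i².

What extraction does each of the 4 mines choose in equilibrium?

24.5

A representative mine's profit is π_i = x_i(297 − 2X) − 3x_i − x_i², with X = x_i + Σ_{j≠i} x_j.
First-order condition: 294 − 6x_i − 2Σ_{j≠i} x_j = 0.
With identical mines, set every x_j = x: then 294 − 6x − 6x = 0, i.e. x = 294/12 = 24.5.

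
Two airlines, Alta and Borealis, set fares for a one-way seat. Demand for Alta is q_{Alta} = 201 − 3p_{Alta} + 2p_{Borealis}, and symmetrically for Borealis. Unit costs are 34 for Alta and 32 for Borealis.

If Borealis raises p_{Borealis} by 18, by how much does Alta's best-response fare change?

Alta's profit: π = (p_{Alta} − 34)(201 − 3p_{Alta} + 2p_{Borealis}).
∂π/∂p_{Alta} = 303 − 6p_{Alta} + 2p_{Borealis} = 0 ⇒ p_{Alta} = 50.5 + (1/3)p_{Borealis}.
The reaction-function slope is 1/3, so an 18-unit rise in p_{Borealis} moves p_{Alta} by 1/3 × 18 = 6. Alta's best response rises — the actions are strategic complements.

6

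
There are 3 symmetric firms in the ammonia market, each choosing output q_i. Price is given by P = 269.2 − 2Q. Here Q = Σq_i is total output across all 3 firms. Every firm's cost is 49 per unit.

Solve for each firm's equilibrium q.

A representative firm's profit is π_i = q_i(269.2 − 2Q) − 49q_i, with Q = q_i + Σ_{j≠i} q_j.
First-order condition: 220.2 − 4q_i − 2Σ_{j≠i} q_j = 0.
Imposing symmetry (q_j = q for all j) turns Σ_{j≠i} q_j into 2q, so 220.2 = 8q and q = 27.525.

27.525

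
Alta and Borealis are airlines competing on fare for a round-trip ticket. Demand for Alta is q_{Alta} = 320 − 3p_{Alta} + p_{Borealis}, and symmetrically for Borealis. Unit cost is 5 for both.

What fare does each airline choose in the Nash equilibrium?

67

Alta's profit: π = (p_{Alta} − 5)(320 − 3p_{Alta} + p_{Borealis}).
∂π/∂p_{Alta} = 335 − 6p_{Alta} + p_{Borealis} = 0 ⇒ p_{Alta} = 335/6 + (1/6)p_{Borealis}.
Setting p_{Alta} = p_{Borealis} in the reaction function: p_{Alta} = 335/6 + (1/6)p_{Alta}, so p_{Alta} = (335/6) / (5/6) = 67.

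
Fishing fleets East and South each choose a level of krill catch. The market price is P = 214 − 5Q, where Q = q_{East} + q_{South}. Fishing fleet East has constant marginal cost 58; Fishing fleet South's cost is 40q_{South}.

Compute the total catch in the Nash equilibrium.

22

Fishing fleet East's profit: π = q_{East}(214 − 5(q_{East} + q_{South})) − 58q_{East}.
∂π/∂q_{East} = 156 − 10q_{East} − 5q_{South} = 0, so q_{East} = 15.6 − 0.5q_{South}.
By the same steps for South: q_{South} = 17.4 − 0.5q_{East}.
Solving the two reaction functions simultaneously: (1 − (−0.5)(−0.5))q_{East} = 15.6 − 0.5·17.4, so 0.75q_{East} = 6.9 and q_{East} = 9.2.
Then q_{South} = 17.4 − 0.5·9.2 = 12.8.
Total catch: 9.2 + 12.8 = 22.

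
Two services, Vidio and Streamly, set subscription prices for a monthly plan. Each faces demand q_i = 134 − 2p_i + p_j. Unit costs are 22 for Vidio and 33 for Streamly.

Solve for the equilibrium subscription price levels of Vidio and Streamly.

Vidio's profit: π = (p_{Vidio} − 22)(134 − 2p_{Vidio} + p_{Streamly}).
∂π/∂p_{Vidio} = 178 − 4p_{Vidio} + p_{Streamly} = 0 ⇒ p_{Vidio} = 44.5 + 0.25p_{Streamly}.
Similarly p_{Streamly} = 50 + 0.25p_{Vidio}.
Plugging p_{Streamly} into Vidio's best response: p_{Vidio} = 44.5 + 0.25(50 + 0.25p_{Vidio}) ⇒ 0.9375p_{Vidio} = 57, so p_{Vidio} = 60.8.
Then p_{Streamly} = 50 + 0.25·60.8 = 65.2.

60.8, 65.2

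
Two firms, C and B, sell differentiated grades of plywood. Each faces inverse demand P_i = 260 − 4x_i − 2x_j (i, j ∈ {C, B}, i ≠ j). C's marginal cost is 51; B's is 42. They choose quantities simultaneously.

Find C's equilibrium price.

133.4

Firm C's profit: π = x_C(260 − 4x_C − 2x_B) − 51x_C.
∂π/∂x_C = 209 − 8x_C − 2x_B = 0 ⇒ x_C = 26.125 − 0.25x_B.
Similarly x_B = 27.25 − 0.25x_C.
Solving the two reaction functions simultaneously: (1 − (−0.25)(−0.25))x_C = 26.125 − 0.25·27.25, so 0.9375x_C = 19.3125 and x_C = 20.6.
Then x_B = 27.25 − 0.25·20.6 = 22.1.
P_C = 260 − 4·20.6 − 2·22.1 = 133.4.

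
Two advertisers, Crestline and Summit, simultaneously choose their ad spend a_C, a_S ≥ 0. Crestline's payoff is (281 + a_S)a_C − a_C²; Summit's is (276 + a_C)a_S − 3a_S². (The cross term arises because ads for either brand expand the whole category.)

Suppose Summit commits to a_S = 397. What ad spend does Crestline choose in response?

339

Expanding Crestline's payoff: 281a_C + a_Sa_C − a_C².
∂π/∂a_C = 281 + a_S − 2a_C = 0, so a_C = 140.5 + 0.5a_S.
At a_S = 397: a_C = 140.5 + 0.5·397 = 339.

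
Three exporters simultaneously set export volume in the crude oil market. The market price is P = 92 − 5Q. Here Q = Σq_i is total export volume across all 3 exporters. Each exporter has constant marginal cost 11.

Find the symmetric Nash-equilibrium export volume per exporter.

4.05

A representative exporter's profit is π_i = q_i(92 − 5Q) − 11q_i, with Q = q_i + Σ_{j≠i} q_j.
First-order condition: 81 − 10q_i − 5Σ_{j≠i} q_j = 0.
In a symmetric equilibrium every exporter chooses the same q, so Σ_{j≠i} q_j = 2q. The condition becomes 81 − 20q = 0, giving q = 81/20 = 4.05.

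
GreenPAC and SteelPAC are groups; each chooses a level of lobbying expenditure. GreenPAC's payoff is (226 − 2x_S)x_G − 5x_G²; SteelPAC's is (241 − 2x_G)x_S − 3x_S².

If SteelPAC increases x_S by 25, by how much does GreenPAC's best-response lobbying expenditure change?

Expanding GreenPAC's payoff: 226x_G − 2x_Sx_G − 5x_G².
∂π/∂x_G = 226 − 2x_S − 10x_G = 0, so x_G = 22.6 − 0.2x_S.
The reaction-function slope is −0.2, so a 25-unit rise in x_S moves x_G by −0.2 × 25 = −5. GreenPAC's best response falls — the actions are strategic substitutes.

-5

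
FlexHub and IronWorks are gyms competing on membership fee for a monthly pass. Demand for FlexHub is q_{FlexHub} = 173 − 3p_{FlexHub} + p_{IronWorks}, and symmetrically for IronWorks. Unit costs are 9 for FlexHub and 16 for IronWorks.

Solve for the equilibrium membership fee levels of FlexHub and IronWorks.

40.6, 43.6

FlexHub's profit: π = (p_{FlexHub} − 9)(173 − 3p_{FlexHub} + p_{IronWorks}).
∂π/∂p_{FlexHub} = 200 − 6p_{FlexHub} + p_{IronWorks} = 0 ⇒ p_{FlexHub} = 100/3 + (1/6)p_{IronWorks}.
Similarly p_{IronWorks} = 221/6 + (1/6)p_{FlexHub}.
Substituting the second reaction function into the first: p_{FlexHub} = 100/3 + (1/6)(221/6 + (1/6)p_{FlexHub}), which gives (35/36)p_{FlexHub} = 1421/36 ⇒ p_{FlexHub} = 40.6.
Then p_{IronWorks} = 221/6 + (1/6)·40.6 = 43.6.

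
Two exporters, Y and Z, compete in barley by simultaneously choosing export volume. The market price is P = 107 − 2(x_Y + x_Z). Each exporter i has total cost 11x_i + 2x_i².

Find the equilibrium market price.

68.6

Exporter Y's profit: π = x_Y(107 − 2(x_Y + x_Z)) − 11x_Y − 2x_Y².
∂π/∂x_Y = 96 − 8x_Y − 2x_Z = 0, so x_Y = 12 − 0.25x_Z.
By symmetry x_Z = x_Y; substituting into the reaction function, 1.25x_Y = 12 and x_Y = 9.6.
Equilibrium price: P = 107 − 2·19.2 = 68.6.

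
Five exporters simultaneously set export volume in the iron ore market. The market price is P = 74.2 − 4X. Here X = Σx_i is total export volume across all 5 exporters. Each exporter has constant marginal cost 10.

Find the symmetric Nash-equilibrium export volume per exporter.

2.675

A representative exporter's profit is π_i = x_i(74.2 − 4X) − 10x_i, with X = x_i + Σ_{j≠i} x_j.
First-order condition: 64.2 − 8x_i − 4Σ_{j≠i} x_j = 0.
Imposing symmetry (x_j = x for all j) turns Σ_{j≠i} x_j into 4x, so 64.2 = 24x and x = 2.675.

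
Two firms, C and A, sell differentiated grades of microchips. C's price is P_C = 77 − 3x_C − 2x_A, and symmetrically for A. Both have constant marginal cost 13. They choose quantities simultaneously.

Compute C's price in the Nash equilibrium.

Firm C's profit: π = x_C(77 − 3x_C − 2x_A) − 13x_C.
∂π/∂x_C = 64 − 6x_C − 2x_A = 0 ⇒ x_C = 32/3 − (1/3)x_A.
Setting x_C = x_A in the reaction function: x_C = 32/3 − (1/3)x_C, so x_C = (32/3) / (4/3) = 8.
P_C = 77 − 3·8 − 2·8 = 37.

37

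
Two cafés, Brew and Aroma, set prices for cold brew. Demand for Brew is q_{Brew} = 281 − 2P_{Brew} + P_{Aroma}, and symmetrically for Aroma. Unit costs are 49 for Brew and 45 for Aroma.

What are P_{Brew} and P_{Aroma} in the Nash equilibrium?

Brew's profit: π = (P_{Brew} − 49)(281 − 2P_{Brew} + P_{Aroma}).
∂π/∂P_{Brew} = 379 − 4P_{Brew} + P_{Aroma} = 0 ⇒ P_{Brew} = 94.75 + 0.25P_{Aroma}.
Similarly P_{Aroma} = 92.75 + 0.25P_{Brew}.
Solving the two reaction functions simultaneously: (1 − (0.25)(0.25))P_{Brew} = 94.75 + 0.25·92.75, so 0.9375P_{Brew} = 117.9375 and P_{Brew} = 125.8.
Then P_{Aroma} = 92.75 + 0.25·125.8 = 124.2.

125.8, 124.2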